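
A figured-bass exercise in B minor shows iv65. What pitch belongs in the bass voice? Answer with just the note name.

G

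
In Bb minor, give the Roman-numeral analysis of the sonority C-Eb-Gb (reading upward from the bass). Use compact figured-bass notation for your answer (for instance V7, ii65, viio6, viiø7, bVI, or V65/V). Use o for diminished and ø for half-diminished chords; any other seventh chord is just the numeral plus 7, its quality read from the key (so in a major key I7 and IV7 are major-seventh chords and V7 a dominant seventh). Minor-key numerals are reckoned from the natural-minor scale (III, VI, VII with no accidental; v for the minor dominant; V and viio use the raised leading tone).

Stacked in thirds the chord is C-Eb-Gb: a diminished triad on C.
In Bb minor, C is the supertonic; the diatonic diminished triad there is iio.

iio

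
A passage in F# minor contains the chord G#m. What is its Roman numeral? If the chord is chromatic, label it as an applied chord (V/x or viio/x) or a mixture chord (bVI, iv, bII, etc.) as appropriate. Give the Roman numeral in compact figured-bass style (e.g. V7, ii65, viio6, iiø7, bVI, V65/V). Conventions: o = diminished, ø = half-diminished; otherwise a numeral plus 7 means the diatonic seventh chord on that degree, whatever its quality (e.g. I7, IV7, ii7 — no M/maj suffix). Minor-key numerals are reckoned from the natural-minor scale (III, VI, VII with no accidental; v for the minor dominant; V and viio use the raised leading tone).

Stacked in thirds the chord is G#-B-D#: a minor triad on G#.
G# is the second degree of F# minor. This is the minor supertonic, borrowed from the parallel major (the Dorian ii).

ii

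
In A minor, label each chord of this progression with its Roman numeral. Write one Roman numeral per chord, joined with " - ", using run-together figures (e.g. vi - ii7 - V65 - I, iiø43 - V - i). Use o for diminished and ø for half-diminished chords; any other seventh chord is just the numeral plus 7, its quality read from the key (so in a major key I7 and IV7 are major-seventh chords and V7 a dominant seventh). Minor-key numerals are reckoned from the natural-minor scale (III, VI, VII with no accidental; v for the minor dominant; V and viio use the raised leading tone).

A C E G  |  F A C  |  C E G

A-C-E-G: minor seventh chord on A = scale degree 1 → i7.
F-A-C: major triad on F = scale degree 6 → VI.
C-E-G has root C, degree 3 in A minor, so III.

i7 - VI - III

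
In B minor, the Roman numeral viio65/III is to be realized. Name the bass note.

E

The applied chord viio65/III is rooted on C#: C#-E-G-Bb.
The figure 65 means first inversion — the third is in the bass.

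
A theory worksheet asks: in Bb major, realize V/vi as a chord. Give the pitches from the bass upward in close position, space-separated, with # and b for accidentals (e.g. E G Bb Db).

D F# A

V/vi is a secondary dominant — the dominant triad of vi. vi in Bb major is G, so the applied chord's root is D, a perfect fifth above.
Building a major triad on D gives D-F#-A.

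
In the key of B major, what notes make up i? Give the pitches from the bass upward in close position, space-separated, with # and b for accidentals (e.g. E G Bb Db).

B D F#

Scale degree 1 in B major is B; here the chord built on it is altered to a minor triad. i is the minor tonic, borrowed from the parallel minor.
So the chord is B-D-F#.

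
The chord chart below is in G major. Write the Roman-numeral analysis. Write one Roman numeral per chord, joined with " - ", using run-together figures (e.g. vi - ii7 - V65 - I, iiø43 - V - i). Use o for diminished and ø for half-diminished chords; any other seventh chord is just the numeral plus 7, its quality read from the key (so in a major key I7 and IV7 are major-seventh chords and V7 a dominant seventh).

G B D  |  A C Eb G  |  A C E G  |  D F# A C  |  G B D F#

I - iiø7 - ii7 - V7 - I7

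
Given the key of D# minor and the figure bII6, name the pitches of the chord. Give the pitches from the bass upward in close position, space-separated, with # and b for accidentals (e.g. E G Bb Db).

bII6 is the Neapolitan sixth — a major triad on the lowered second degree, here in its customary first inversion. In D# minor that root is E.
So the chord is E-G#-B, a major triad.
With the 6 figure the chord is in first inversion; from the bass G# upward in close position it reads G#-B-E.

G# B E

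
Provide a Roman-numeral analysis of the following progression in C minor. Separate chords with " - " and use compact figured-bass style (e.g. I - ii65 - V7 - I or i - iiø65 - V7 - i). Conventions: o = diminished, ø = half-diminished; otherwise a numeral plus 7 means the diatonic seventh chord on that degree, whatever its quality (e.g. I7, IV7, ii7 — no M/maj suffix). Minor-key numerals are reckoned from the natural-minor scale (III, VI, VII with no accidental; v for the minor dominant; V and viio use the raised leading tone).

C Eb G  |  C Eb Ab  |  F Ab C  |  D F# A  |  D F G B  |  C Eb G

i - VI6 - iv - V/V - V43 - i

C-Eb-G: minor triad on C = scale degree 1 → i.
C-Eb-Ab: root Ab is the submediant; major triad there is VI6.
F-Ab-C has root F, degree 4 in C minor, so iv.
D-F#-A is the secondary dominant of V (major triad on D): V/V.
D-F-G-B has root G, degree 5 in C minor, so V43.
C-Eb-G: minor triad on C = scale degree 1 → i.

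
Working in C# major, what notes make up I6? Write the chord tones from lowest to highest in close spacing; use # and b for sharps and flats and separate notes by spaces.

In C# major, scale degree 1 is C#, and the diatonic chord built there is a major triad.
Stacking thirds from C# gives C#-E#-G#.
The figured bass 6 indicates first inversion, placing the third (E#) in the bass: E#-G#-C#.

E# G# C#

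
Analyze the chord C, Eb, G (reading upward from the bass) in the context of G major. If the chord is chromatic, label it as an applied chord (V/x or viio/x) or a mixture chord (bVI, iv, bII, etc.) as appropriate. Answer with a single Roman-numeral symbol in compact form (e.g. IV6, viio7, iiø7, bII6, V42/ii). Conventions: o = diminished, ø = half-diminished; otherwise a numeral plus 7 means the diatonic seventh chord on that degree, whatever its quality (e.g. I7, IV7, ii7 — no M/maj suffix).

Stacked in thirds the chord is C-Eb-G: a minor triad on C.
C is the fourth degree of G major. This is the minor subdominant, borrowed from the parallel minor.

iv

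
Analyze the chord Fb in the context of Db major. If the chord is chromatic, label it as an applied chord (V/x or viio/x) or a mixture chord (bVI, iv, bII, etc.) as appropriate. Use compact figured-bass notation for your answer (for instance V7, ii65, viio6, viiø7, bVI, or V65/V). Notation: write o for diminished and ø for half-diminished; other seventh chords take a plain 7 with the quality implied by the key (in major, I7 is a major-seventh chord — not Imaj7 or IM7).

bIII

Stacked in thirds the chord is Fb-Ab-Cb: a major triad on Fb.
Fb is the lowered third degree of Db major (diatonic 3 would be F). This is a major triad on the lowered third degree, borrowed from the parallel minor.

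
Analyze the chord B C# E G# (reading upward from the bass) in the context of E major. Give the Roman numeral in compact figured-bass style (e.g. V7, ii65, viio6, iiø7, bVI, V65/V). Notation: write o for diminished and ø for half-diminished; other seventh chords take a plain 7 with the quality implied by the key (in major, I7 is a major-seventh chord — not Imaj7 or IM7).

vi42

The pitches C#-E-G#-B form a minor seventh chord rooted on C#.
C# is scale degree 6 in E major, and a minor seventh chord on that degree is written vi7.
With B in the bass the chord is in third inversion, so the figured bass is 42.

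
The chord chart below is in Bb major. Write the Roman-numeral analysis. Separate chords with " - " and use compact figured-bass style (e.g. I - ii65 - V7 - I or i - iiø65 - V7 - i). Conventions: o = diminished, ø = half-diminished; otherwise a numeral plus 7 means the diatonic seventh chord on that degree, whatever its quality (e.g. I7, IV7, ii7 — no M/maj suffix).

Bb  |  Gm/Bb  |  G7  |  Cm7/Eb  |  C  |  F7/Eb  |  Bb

Bb: root Bb is the tonic; major triad there is I.
Gm/Bb: root G is the submediant; minor triad there is vi6.
G7: chromatic; G is V of ii, so V7/ii.
Cm7/Eb has root C, degree 2 in Bb major, so ii65.
C is the secondary dominant of V (major triad on C): V/V.
F7/Eb has root F, degree 5 in Bb major, so V42.
Bb: root Bb is the tonic; major triad there is I.

I - vi6 - V7/ii - ii65 - V/V - V42 - I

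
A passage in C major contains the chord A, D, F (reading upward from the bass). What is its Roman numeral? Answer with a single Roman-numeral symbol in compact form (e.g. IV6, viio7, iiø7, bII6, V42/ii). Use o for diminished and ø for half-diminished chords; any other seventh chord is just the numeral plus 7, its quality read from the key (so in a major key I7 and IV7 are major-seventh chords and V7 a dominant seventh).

ii64

The pitches D-F-A form a minor triad rooted on D.
D is scale degree 2 in C major, and a minor triad on that degree is written ii.
With A in the bass the chord is in second inversion, so the figured bass is 64.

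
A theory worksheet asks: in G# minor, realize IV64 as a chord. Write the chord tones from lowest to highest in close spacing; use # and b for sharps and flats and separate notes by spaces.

Scale degree 4 in G# minor is C#; here the chord built on it is altered to a major triad. IV64 is the major subdominant, borrowed from the parallel major.
So the chord is C#-E#-G#.
The figured bass 64 indicates second inversion, placing the fifth (G#) in the bass: G#-C#-E#.

G# C# E#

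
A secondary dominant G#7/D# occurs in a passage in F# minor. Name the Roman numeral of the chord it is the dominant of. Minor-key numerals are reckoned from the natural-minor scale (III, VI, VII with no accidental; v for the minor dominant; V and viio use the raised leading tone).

The chord is a dominant seventh chord on G#.
A dominant resolves down a perfect fifth: G# → C#. In F# minor, C# is scale degree 5, i.e. V.

V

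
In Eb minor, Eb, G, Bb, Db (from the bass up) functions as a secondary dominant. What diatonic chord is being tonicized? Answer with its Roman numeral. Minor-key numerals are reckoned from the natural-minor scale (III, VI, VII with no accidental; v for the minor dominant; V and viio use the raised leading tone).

The chord is a dominant seventh chord on Eb.
A dominant resolves down a perfect fifth: Eb → Ab. In Eb minor, Ab is scale degree 4, i.e. iv.

iv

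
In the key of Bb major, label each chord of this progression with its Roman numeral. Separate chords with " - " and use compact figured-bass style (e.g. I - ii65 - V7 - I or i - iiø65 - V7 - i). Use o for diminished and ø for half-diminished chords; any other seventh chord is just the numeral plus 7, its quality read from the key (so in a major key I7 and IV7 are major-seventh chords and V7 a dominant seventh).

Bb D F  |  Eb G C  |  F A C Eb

Bb-D-F: major triad on Bb = scale degree 1 → I.
Eb-G-C has root C, degree 2 in Bb major, so ii6.
F-A-C-Eb: root F is the dominant; dominant seventh chord there is V7.

I - ii6 - V7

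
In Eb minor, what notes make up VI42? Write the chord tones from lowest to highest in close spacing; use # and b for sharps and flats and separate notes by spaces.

Bb Cb Eb Gb

The numeral's case and figure indicate a major seventh chord. In Eb minor its root, the submediant, is Cb.
Stacking thirds from Cb gives Cb-Eb-Gb-Bb.
With the 42 figure the chord is in third inversion; from the bass Bb upward in close position it reads Bb-Cb-Eb-Gb.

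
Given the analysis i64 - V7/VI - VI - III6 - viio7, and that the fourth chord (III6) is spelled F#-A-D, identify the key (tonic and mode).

B minor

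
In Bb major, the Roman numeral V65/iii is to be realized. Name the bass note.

The applied chord V65/iii is rooted on A: A-C#-E-G.
The figure 65 means first inversion — the third is in the bass.

C#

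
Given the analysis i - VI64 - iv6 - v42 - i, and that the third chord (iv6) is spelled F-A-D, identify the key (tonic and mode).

A minor

The anchor chord is a minor triad on D, labeled iv6.
If D is scale degree 4 and the mode makes that degree carry a minor triad, the tonic is A and the mode is minor.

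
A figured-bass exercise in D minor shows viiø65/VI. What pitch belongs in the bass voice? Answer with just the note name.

The applied chord viiø65/VI is rooted on A: A-C-Eb-G.
The figure 65 means first inversion — the third is in the bass.

C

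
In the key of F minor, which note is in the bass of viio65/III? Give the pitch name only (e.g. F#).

The applied chord viio65/III is rooted on G: G-Bb-Db-Fb.
The figure 65 means first inversion — the third is in the bass.

Bb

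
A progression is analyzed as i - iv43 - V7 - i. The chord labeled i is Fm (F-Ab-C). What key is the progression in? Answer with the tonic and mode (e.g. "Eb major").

F minor

The anchor chord is a minor triad on F, labeled i.
If F is scale degree 1 and the mode makes that degree carry a minor triad, the tonic is F and the mode is minor.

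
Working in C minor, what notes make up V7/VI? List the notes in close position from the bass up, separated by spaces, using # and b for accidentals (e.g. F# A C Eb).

V7/VI is a secondary dominant — the dominant seventh of VI. VI in C minor is Ab, so the applied chord's root is Eb, a perfect fifth above.
Building a dominant seventh chord on Eb gives Eb-G-Bb-Db.

Eb G Bb Db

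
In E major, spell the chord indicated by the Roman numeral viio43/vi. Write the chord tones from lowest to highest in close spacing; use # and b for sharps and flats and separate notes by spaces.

The slash marks an applied leading-tone chord: viio of vi. In E major, vi is C#, so the leading tone to it is B#, a half step below.
Building a fully diminished seventh chord on B# gives B#-D#-F#-A.
With the 43 figure the chord is in second inversion; from the bass F# upward in close position it reads F#-A-B#-D#.

F# A B# D#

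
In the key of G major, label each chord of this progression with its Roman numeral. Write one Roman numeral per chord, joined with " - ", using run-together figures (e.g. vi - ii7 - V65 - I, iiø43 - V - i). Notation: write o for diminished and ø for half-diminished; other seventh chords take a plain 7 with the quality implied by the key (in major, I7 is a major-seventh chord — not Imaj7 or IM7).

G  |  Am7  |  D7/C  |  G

G: major triad on G = scale degree 1 → I.
Am7: root A is the supertonic; minor seventh chord there is ii7.
D7/C: dominant seventh chord on D = scale degree 5 → V42.
G: root G is the tonic; major triad there is I.

I - ii7 - V42 - I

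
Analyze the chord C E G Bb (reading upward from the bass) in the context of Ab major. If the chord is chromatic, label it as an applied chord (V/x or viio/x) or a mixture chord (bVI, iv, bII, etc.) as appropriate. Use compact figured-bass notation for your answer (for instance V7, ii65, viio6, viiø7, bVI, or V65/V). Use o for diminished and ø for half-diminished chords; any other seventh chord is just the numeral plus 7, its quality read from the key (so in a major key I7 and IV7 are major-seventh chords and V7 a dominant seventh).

V7/vi

Stacked in thirds the chord is C-E-G-Bb: a dominant seventh chord on C.
C is not a diatonic chord root with this quality in Ab major, but it lies a perfect fifth above F (vi), so the chord functions as an applied dominant of vi.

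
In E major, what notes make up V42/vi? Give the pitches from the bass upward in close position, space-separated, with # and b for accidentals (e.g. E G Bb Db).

F# G# B# D#

V42/vi is a secondary dominant — the dominant seventh of vi. vi in E major is C#, so the applied chord's root is G#, a perfect fifth above.
Building a dominant seventh chord on G# gives G#-B#-D#-F#.
With the 42 figure the chord is in third inversion; from the bass F# upward in close position it reads F#-G#-B#-D#.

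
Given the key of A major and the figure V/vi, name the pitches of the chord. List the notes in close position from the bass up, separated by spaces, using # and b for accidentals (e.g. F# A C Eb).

The slash means an applied dominant: we want the dominant of vi. In A major, vi is F# minor, and its dominant is built on C#.
Building a major triad on C# gives C#-E#-G#.

C# E# G#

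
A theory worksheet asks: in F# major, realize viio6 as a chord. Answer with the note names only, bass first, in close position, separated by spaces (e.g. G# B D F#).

In F# major, scale degree 7 is E#, and the diatonic chord built there is a diminished triad.
Stacking thirds from E# gives E#-G#-B.
With the 6 figure the chord is in first inversion; from the bass G# upward in close position it reads G#-B-E#.

G# B E#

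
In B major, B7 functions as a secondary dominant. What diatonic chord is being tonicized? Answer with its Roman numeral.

IV

The chord is a dominant seventh chord on B.
A dominant resolves down a perfect fifth: B → E. In B major, E is scale degree 4, i.e. IV.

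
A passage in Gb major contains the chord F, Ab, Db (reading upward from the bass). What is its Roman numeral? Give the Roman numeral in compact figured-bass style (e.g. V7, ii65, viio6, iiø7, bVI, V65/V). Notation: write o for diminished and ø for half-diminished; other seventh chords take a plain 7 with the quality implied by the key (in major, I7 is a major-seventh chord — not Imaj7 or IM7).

The pitches Db-F-Ab form a major triad rooted on Db.
Db is scale degree 5 in Gb major, and a major triad on that degree is written V.
With F in the bass the chord is in first inversion, so the figured bass is 6.

V6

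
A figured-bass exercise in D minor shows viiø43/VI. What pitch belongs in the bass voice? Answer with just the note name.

Eb

The applied chord viiø43/VI is rooted on A: A-C-Eb-G.
The figure 43 means second inversion — the fifth is in the bass.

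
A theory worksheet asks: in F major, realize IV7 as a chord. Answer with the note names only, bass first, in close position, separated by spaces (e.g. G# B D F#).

Bb D F A

In F major, the subdominant is Bb, and the diatonic chord built there is a major seventh chord.
Stacking thirds from Bb gives Bb-D-F-A.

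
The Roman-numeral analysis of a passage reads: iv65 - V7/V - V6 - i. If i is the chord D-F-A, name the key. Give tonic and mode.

D minor

The chord Dm is a minor triad rooted on D; its label is i.
If D is scale degree 1 and the mode makes that degree carry a minor triad, the tonic is D and the mode is minor.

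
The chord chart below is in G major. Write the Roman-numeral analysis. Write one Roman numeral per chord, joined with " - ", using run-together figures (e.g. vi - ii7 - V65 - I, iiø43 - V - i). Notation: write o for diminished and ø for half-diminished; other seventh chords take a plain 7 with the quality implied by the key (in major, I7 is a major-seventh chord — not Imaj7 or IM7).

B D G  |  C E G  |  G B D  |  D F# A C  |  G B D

B-D-G: root G is the tonic; major triad there is I6.
C-E-G: major triad on C = scale degree 4 → IV.
G-B-D: major triad on G = scale degree 1 → I.
D-F#-A-C: root D is the dominant; dominant seventh chord there is V7.
G-B-D: root G is the tonic; major triad there is I.

I6 - IV - I - V7 - I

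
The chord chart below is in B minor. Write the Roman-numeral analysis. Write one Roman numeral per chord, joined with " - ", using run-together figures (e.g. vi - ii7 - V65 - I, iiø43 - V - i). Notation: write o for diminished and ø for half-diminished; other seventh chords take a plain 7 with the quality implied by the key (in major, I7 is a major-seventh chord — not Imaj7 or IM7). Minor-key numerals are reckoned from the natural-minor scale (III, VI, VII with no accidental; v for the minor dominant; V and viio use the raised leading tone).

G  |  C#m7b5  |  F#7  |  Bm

VI - iiø7 - V7 - i

G has root G, degree 6 in B minor, so VI.
C#m7b5: half-diminished seventh chord on C# = scale degree 2 → iiø7.
F#7: root F# is the dominant; dominant seventh chord there is V7.
Bm: root B is the tonic; minor triad there is i.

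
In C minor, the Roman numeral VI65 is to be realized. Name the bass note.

VI in C minor has root Ab; the chord is Ab-C-Eb-G.
The figure 65 means first inversion — the third is in the bass.

C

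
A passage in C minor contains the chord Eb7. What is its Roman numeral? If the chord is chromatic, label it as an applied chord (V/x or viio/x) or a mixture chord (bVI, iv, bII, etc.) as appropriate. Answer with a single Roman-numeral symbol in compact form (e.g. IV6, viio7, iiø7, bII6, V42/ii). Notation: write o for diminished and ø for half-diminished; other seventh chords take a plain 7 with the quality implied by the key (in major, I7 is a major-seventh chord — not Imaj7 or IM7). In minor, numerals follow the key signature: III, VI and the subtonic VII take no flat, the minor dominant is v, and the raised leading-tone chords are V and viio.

V7/VI

Stacked in thirds the chord is Eb-G-Bb-Db: a dominant seventh chord on Eb.
Eb is not a diatonic chord root with this quality in C minor, but it lies a perfect fifth above Ab (VI), so the chord functions as an applied dominant of VI.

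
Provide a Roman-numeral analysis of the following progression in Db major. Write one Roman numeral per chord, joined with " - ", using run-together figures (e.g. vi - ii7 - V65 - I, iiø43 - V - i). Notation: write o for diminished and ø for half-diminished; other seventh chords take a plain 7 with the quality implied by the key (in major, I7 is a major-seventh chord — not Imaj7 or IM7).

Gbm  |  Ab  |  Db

iv - V - I

Gbm: Gb with this quality isn't in the key; it's iv, borrowed from the parallel minor.
Ab: major triad on Ab = scale degree 5 → V.
Db: major triad on Db = scale degree 1 → I.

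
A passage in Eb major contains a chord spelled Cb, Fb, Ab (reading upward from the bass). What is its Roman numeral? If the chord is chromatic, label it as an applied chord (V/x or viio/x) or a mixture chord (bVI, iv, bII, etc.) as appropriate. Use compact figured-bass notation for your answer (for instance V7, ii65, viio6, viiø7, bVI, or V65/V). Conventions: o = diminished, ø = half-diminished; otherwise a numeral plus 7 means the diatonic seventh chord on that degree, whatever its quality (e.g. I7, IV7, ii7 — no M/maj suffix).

bII64

Stacked in thirds the chord is Fb-Ab-Cb: a major triad on Fb.
Fb is the lowered second degree of Eb major (diatonic 2 would be F). This is the Neapolitan chord — a major triad on the lowered second degree.
With Cb in the bass the chord is in second inversion, so the figured bass is 64.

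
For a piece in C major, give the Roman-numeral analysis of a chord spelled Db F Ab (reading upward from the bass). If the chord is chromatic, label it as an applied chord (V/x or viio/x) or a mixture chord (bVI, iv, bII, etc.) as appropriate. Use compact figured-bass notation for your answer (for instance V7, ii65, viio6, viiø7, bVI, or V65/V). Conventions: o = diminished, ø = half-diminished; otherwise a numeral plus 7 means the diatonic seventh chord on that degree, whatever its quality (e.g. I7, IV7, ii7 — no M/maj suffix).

bII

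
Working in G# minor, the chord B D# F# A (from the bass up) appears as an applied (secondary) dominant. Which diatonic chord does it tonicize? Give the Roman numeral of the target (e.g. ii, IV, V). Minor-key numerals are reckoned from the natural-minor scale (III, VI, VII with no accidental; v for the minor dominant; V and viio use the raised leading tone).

VI

The chord is a dominant seventh chord on B.
A dominant resolves down a perfect fifth: B → E. In G# minor, E is scale degree 6, i.e. VI.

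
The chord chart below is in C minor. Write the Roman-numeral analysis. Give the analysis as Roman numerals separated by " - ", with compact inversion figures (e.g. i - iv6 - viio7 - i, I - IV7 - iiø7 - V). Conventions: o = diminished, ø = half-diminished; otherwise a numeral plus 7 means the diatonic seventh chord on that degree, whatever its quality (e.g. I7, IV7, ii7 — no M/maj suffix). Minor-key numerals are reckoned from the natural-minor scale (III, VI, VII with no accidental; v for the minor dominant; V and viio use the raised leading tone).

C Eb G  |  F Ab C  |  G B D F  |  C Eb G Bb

i - iv - V7 - i7

C-Eb-G: root C is the tonic; minor triad there is i.
F-Ab-C: root F is the subdominant; minor triad there is iv.
G-B-D-F has root G, degree 5 in C minor, so V7.
C-Eb-G-Bb has root C, degree 1 in C minor, so i7.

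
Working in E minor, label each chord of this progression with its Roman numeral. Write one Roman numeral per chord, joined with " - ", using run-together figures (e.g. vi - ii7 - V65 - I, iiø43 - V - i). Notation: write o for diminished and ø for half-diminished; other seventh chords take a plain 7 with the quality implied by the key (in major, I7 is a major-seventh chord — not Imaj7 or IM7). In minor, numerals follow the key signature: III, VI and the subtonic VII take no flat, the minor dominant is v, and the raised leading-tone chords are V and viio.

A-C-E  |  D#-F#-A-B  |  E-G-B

A-C-E: minor triad on A = scale degree 4 → iv.
D#-F#-A-B: root B is the dominant; dominant seventh chord there is V65.
E-G-B: root E is the tonic; minor triad there is i.

iv - V65 - i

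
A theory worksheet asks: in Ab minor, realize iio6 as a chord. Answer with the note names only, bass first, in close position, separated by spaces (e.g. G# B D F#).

Db Fb Bb

The numeral's case and figure indicate a diminished triad. In Ab minor its root, scale degree 2, is Bb.
Stacking thirds from Bb gives Bb-Db-Fb.
With the 6 figure the chord is in first inversion; from the bass Db upward in close position it reads Db-Fb-Bb.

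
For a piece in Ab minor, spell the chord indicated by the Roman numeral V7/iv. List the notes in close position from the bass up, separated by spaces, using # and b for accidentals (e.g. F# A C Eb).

Ab C Eb Gb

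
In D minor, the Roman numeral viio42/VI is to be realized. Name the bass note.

Gb

The applied chord viio42/VI is rooted on A: A-C-Eb-Gb.
The figure 42 means third inversion — the seventh is in the bass.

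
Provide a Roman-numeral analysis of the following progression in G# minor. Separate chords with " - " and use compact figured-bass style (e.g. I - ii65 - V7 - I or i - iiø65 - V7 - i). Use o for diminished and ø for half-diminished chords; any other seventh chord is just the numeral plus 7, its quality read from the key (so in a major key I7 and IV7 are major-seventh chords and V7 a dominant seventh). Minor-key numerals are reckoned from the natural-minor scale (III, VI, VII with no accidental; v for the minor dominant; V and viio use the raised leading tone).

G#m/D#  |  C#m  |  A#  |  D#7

G#m/D# has root G#, degree 1 in G# minor, so i64.
C#m has root C#, degree 4 in G# minor, so iv.
A#: chromatic; A# is V of V, so V/V.
D#7: dominant seventh chord on D# = scale degree 5 → V7.

i64 - iv - V/V - V7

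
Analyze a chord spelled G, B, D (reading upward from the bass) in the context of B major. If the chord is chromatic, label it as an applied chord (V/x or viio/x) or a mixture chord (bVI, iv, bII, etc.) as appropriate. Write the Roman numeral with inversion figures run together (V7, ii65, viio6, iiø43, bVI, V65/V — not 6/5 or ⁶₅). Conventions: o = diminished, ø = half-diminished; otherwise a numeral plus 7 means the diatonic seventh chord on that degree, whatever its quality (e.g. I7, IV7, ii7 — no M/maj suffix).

bVI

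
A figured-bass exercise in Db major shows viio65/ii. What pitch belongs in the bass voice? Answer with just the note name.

The applied chord viio65/ii is rooted on D: D-F-Ab-Cb.
The figure 65 means first inversion — the third is in the bass.

F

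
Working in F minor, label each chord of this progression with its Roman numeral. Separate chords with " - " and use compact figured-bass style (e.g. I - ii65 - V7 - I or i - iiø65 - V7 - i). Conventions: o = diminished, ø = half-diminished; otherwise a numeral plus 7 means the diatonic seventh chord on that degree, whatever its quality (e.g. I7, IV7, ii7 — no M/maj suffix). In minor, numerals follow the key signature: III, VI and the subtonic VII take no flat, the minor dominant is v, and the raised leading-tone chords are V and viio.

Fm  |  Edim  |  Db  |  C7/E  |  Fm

Fm has root F, degree 1 in F minor, so i.
Edim: root E is the leading tone; diminished triad there is viio.
Db has root Db, degree 6 in F minor, so VI.
C7/E: root C is the dominant; dominant seventh chord there is V65.
Fm: root F is the tonic; minor triad there is i.

i - viio - VI - V65 - i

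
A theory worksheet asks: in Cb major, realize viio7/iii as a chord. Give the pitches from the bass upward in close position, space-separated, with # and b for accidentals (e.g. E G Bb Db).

The slash marks an applied leading-tone chord: viio of iii. In Cb major, iii is Eb, so the leading tone to it is D, a half step below.
Building a fully diminished seventh chord on D gives D-F-Ab-Cb.

D F Ab Cb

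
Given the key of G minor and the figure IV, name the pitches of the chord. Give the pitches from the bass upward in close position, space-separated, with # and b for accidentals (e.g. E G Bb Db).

C E G

IV is the major subdominant, borrowed from the parallel major. In G minor that root is C.
So the chord is C-E-G.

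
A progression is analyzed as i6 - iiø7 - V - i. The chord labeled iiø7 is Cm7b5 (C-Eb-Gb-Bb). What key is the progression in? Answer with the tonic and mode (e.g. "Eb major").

The anchor chord is a half-diminished seventh chord on C, labeled iiø7.
If C is scale degree 2 and the mode makes that degree carry a half-diminished seventh chord, the tonic is Bb and the mode is minor.

Bb minor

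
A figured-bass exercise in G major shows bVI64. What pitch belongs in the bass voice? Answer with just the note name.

Bb

bVI in G major has root Eb; the chord is Eb-G-Bb.
The figure 64 means second inversion — the fifth is in the bass.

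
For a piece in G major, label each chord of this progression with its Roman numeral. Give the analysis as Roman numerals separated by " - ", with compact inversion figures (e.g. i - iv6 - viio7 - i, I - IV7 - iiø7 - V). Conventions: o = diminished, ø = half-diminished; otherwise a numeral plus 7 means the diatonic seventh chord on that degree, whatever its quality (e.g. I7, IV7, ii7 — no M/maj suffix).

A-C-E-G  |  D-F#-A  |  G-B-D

ii7 - V - I

A-C-E-G: root A is the supertonic; minor seventh chord there is ii7.
D-F#-A: root D is the dominant; major triad there is V.
G-B-D has root G, degree 1 in G major, so I.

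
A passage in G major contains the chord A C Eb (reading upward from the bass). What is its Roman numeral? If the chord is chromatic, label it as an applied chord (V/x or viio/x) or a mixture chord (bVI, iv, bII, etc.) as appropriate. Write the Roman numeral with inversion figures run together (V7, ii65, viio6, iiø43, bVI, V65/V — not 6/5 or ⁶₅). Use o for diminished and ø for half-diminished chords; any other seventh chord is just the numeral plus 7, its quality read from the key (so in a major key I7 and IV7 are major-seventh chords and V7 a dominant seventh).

The pitches A-C-Eb form a diminished triad rooted on A.
A is the second degree of G major. This is the diminished supertonic triad, borrowed from the parallel minor.

iio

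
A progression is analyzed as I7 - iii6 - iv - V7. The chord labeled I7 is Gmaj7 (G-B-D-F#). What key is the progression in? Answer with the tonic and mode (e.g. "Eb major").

G major

The chord Gmaj7 is a major seventh chord rooted on G; its label is I7.
If G is scale degree 1 and the mode makes that degree carry a major seventh chord, the tonic is G and the mode is major.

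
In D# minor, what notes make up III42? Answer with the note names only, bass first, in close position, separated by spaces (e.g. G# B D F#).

E# F# A# C#

The numeral's case and figure indicate a major seventh chord. In D# minor its root, the third degree, is F#.
Stacking thirds from F# gives F#-A#-C#-E#.
The figured bass 42 indicates third inversion, placing the seventh (E#) in the bass: E#-F#-A#-C#.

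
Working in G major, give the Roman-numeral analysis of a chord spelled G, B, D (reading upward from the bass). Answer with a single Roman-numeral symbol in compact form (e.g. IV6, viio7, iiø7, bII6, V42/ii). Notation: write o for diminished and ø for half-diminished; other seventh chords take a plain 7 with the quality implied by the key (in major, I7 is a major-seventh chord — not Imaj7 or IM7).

The pitches G-B-D form a major triad rooted on G.
In G major, G is the tonic; the diatonic major triad there is I.

I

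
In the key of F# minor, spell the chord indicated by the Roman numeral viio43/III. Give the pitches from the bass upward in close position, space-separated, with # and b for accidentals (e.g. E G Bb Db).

The slash marks an applied leading-tone chord: viio of III. In F# minor, III is A, so the leading tone to it is G#, a half step below.
Building a fully diminished seventh chord on G# gives G#-B-D-F.
The figured bass 43 indicates second inversion, placing the fifth (D) in the bass: D-F-G#-B.

D F G# B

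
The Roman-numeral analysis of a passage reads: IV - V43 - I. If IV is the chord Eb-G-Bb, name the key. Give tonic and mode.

Bb major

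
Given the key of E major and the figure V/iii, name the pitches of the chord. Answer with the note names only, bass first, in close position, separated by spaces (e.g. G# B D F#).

D# F## A#

The slash means an applied dominant: we want the dominant of iii. In E major, iii is G# minor, and its dominant is built on D#.
Building a major triad on D# gives D#-F##-A#.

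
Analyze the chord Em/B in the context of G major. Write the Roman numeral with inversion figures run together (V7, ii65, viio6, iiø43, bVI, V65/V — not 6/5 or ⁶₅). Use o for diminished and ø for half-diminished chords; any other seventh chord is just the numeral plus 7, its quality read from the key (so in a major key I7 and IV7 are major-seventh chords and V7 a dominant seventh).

Stacked in thirds the chord is E-G-B: a minor triad on E.
E is scale degree 6 in G major, and a minor triad on that degree is written vi.
With B in the bass the chord is in second inversion, so the figured bass is 64.

vi64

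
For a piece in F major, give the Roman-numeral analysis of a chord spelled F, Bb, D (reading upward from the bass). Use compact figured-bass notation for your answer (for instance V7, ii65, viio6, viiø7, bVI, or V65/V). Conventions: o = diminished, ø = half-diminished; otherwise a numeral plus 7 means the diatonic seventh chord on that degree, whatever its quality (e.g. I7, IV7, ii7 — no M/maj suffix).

The pitches Bb-D-F form a major triad rooted on Bb.
Bb is scale degree 4 in F major, and a major triad on that degree is written IV.
With F in the bass the chord is in second inversion, so the figured bass is 64.

IV64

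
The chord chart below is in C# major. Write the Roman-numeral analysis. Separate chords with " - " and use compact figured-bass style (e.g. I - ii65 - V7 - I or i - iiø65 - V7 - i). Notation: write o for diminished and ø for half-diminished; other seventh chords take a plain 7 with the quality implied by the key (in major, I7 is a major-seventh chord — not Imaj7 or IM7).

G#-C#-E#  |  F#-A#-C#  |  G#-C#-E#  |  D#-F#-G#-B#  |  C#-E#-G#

I64 - IV - I64 - V43 - I

G#-C#-E#: major triad on C# = scale degree 1 → I64.
F#-A#-C#: root F# is the subdominant; major triad there is IV.
G#-C#-E# has root C#, degree 1 in C# major, so I64.
D#-F#-G#-B#: root G# is the dominant; dominant seventh chord there is V43.
C#-E#-G# has root C#, degree 1 in C# major, so I.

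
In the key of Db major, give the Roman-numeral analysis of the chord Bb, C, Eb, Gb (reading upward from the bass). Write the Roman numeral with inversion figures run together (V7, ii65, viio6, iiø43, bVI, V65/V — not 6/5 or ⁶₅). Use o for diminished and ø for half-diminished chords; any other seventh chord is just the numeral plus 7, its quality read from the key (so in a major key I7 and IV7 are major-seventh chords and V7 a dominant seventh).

viiø42

Stacked in thirds the chord is C-Eb-Gb-Bb: a half-diminished seventh chord on C.
In Db major, C is the leading tone; the diatonic half-diminished seventh chord there is viiø7.
With Bb in the bass the chord is in third inversion, so the figured bass is 42.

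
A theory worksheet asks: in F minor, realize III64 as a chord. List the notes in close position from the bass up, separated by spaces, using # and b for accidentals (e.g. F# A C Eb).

Eb Ab C

The numeral's case and figure indicate a major triad. In F minor its root, scale degree 3, is Ab.
That chord is spelled Ab-C-Eb.
The figured bass 64 indicates second inversion, placing the fifth (Eb) in the bass: Eb-Ab-C.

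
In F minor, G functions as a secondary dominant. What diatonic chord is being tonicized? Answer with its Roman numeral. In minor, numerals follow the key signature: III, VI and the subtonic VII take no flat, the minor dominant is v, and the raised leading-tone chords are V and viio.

V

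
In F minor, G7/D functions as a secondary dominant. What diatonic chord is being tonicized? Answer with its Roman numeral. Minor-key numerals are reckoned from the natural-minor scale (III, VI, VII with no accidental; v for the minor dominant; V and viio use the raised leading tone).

V

The chord is a dominant seventh chord on G.
A dominant resolves down a perfect fifth: G → C. In F minor, C is scale degree 5, i.e. V.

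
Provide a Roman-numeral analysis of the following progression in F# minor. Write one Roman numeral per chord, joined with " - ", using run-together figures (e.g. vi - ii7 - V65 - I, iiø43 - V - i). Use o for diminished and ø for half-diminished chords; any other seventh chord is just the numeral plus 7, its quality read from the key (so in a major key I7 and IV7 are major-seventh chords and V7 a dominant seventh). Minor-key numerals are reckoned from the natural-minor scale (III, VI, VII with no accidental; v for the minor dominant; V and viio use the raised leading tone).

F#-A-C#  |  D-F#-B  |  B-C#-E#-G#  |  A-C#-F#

F#-A-C#: root F# is the tonic; minor triad there is i.
D-F#-B: minor triad on B = scale degree 4 → iv6.
B-C#-E#-G#: root C# is the dominant; dominant seventh chord there is V42.
A-C#-F#: minor triad on F# = scale degree 1 → i6.

i - iv6 - V42 - i6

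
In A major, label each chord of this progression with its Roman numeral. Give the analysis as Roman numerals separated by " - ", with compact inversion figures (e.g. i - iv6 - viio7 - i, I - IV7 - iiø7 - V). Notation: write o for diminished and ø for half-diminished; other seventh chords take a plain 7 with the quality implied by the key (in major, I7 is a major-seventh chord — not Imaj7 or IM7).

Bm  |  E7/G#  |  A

Bm: minor triad on B = scale degree 2 → ii.
E7/G# has root E, degree 5 in A major, so V65.
A has root A, degree 1 in A major, so I.

ii - V65 - I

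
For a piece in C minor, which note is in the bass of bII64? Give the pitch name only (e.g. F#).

Ab

bII in C minor has root Db; the chord is Db-F-Ab.
The figure 64 means second inversion — the fifth is in the bass.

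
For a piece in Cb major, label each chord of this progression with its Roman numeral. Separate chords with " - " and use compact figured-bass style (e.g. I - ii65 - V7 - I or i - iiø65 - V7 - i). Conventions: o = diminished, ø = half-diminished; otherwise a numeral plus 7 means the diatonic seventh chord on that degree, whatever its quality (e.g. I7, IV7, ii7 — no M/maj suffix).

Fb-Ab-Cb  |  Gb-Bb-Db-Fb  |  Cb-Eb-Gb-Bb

IV - V7 - I7

Fb-Ab-Cb: major triad on Fb = scale degree 4 → IV.
Gb-Bb-Db-Fb: dominant seventh chord on Gb = scale degree 5 → V7.
Cb-Eb-Gb-Bb has root Cb, degree 1 in Cb major, so I7.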